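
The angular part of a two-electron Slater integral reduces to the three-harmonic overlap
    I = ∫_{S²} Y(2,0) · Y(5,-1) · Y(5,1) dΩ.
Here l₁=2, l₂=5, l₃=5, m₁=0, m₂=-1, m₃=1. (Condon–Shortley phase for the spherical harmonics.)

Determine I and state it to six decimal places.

-0.145565

Rules hold: Σm=0, L=12 even, 3≤5≤7.
N = 5·11·11 = 605
Δ = 2!·2!·8!/13! = 1/38610
Racah Σ t=0..2: t=0:+1/2880 t=1:−1/576 t=2:+1/2880 = -1/960
⇒ 3j(2 5 5; 0 0 0)² = 10/429, sgn +1
Racah Σ t=0..2: t=0:+1/2304 t=1:−1/720 t=2:+1/5760 = -1/1280
⇒ 3j(2 5 5; 0 -1 1)² = 27/1430, sgn -1
4πI² = N·(3j₀)²·(3jₘ)² = 45/169
I = -1·√(0.266272/4π) = -0.14556534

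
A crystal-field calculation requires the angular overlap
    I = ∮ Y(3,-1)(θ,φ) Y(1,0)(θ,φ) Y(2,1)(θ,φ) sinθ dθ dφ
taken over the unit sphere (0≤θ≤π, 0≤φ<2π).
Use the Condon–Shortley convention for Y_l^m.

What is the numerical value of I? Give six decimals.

Rules hold: Σm=0, L=6 even, 2≤2≤4.
N = 7·3·5 = 105
Δ = 2!·4!·0!/7! = 1/105
Racah Σ t=1..1: t=1:−1/4 = -1/4
⇒ 3j(3 1 2; 0 0 0)² = 3/35, sgn -1
Racah Σ t=1..1: t=1:−1/6 = -1/6
⇒ 3j(3 1 2; -1 0 1)² = 8/105, sgn +1
4πI² = N·(3j₀)²·(3jₘ)² = 24/35
I = -1·√(0.685714/4π) = -0.23359668

-0.233597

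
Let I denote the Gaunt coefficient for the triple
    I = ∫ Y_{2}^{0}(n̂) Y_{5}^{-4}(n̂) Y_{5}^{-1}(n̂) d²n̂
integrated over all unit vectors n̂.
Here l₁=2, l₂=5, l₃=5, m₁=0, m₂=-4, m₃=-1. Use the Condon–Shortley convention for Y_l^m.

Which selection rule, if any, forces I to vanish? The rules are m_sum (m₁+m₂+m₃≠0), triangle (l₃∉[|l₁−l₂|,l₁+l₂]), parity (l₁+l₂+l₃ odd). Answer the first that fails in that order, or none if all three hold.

azimuthal sum: 0 − 4 − 1 = -5  ✗
3 ≤ 5 ≤ 7 (triangle on l)
L = 2 + 5 + 5 = 12 (even)

m_sum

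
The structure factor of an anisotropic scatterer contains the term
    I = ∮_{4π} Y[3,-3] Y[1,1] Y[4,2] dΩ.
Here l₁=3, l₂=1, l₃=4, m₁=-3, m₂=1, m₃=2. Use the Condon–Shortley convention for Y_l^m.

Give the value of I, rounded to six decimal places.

Rules hold: Σm=0, L=8 even, 2≤4≤4.
N = 7·3·9 = 189
Δ = 0!·6!·2!/9! = 1/252
Racah Σ t=0..0: t=0:+1/36 = 1/36
⇒ 3j(3 1 4; 0 0 0)² = 4/63, sgn +1
Racah Σ t=0..0: t=0:+1/1440 = 1/1440
⇒ 3j(3 1 4; -3 1 2)² = 1/252, sgn +1
4πI² = N·(3j₀)²·(3jₘ)² = 1/21
I = +1·√(0.047619/4π) = 0.06155813

0.061558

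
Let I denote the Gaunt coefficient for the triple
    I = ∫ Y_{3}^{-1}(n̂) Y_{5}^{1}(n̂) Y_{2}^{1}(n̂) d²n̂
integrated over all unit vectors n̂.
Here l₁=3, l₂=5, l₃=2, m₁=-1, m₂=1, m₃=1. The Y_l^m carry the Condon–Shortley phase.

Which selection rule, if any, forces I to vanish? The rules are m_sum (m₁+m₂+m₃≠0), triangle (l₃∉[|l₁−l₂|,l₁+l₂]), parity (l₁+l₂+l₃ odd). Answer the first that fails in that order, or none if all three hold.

azimuthal sum: -1 + 1 + 1 = 1  ✗
2 ≤ 2 ≤ 8 (triangle on l)
L = 3 + 5 + 2 = 10 (even)

m_sum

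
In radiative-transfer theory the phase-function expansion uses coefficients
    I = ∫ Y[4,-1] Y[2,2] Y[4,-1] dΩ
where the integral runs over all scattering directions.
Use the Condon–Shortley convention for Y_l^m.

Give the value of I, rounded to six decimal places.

0.200662

Checks pass: Σm=0; 10 even; l₃=4∈[2,6].
(2·4+1)(2·2+1)(2·4+1) = 405
Δ: 2! 6! 2! / 11! → 1/13860
sum: t=0:+1/192 t=1:−1/36 t=2:+1/192 = -5/288
3j²(4 2 4; 0 0 0) = Δ·Π!·Σ² = 20/693  (sign -1)
sum: t=2:+1/144 = 1/144
3j²(4 2 4; -1 2 -1) = Δ·Π!·Σ² = 10/231  (sign -1)
combine: 4πI² = 405·20/693·10/231 = 3000/5929
take √, sign +1: I = 0.20066192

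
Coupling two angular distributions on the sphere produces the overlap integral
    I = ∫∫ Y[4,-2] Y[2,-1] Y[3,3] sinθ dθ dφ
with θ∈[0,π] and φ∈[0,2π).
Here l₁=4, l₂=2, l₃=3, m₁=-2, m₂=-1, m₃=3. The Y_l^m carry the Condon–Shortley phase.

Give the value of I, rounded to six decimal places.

Σlᵢ=9 odd — θ-integrand is odd under cosθ→−cosθ; I=0

0.000000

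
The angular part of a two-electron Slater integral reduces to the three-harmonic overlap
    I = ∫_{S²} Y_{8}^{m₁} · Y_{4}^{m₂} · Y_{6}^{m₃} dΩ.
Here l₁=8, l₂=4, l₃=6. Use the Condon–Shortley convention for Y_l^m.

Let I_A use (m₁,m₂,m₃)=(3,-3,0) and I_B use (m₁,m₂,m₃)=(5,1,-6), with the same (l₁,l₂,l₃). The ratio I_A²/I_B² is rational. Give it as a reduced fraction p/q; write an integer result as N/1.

Same 8,4,6: normalisation and zero-m 3j drop out of the ratio.
A: Δ: 6! 10! 2! / 19! → 1/23279256; sum: t=0:+1/10368000 t=1:−1/4147200 = -1/6912000; 3j²(8 4 6; 3 -3 0) = Δ·Π!·Σ² = 189/16796  (sign -1)
B: Δ: 6! 10! 2! / 19! → 1/23279256; sum: t=3:−1/261273600 = -1/261273600; 3j²(8 4 6; 5 1 -6) = Δ·Π!·Σ² = 55/6783  (sign -1)
I_A²/I_B² = (189/16796)/(55/6783) = 3969/2860

3969/2860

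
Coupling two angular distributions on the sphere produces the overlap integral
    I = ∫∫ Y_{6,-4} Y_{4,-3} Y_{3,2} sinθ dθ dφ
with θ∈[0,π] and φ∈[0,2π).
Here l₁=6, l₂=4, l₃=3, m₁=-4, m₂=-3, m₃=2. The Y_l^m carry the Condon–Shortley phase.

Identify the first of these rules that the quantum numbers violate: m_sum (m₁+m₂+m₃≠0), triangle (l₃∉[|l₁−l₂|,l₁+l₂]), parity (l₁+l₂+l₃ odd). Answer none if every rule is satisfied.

m_sum

azimuthal sum: -4 − 3 + 2 = -5  ✗
2 ≤ 3 ≤ 10 (triangle on l)
L = 6 + 4 + 3 = 13 (odd)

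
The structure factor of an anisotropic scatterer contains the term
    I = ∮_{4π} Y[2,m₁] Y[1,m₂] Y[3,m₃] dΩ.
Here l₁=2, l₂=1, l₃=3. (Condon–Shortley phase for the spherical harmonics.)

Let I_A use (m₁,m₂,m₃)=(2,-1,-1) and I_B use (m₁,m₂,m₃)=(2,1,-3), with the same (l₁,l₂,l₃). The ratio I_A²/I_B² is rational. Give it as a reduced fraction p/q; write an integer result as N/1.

1/15

Shared (l₁,l₂,l₃)=(2,1,3): N and (l;000)² cancel in I_A²/I_B².
A: Δ = 0!·4!·2!/7! = 1/105; Racah Σ t=0..0: t=0:+1/48 = 1/48; ⇒ 3j(2 1 3; 2 -1 -1)² = 1/105, sgn +1
B: Δ = 0!·4!·2!/7! = 1/105; Racah Σ t=0..0: t=0:+1/48 = 1/48; ⇒ 3j(2 1 3; 2 1 -3)² = 1/7, sgn +1
I_A²/I_B² = (1/105)/(1/7) = 1/15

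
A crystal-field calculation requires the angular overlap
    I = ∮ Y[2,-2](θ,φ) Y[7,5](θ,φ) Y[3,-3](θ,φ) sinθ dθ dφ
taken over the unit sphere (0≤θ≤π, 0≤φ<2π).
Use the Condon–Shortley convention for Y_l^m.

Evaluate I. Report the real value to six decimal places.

|2−7|≤3≤2+7 violated ⇒ I = 0

0.000000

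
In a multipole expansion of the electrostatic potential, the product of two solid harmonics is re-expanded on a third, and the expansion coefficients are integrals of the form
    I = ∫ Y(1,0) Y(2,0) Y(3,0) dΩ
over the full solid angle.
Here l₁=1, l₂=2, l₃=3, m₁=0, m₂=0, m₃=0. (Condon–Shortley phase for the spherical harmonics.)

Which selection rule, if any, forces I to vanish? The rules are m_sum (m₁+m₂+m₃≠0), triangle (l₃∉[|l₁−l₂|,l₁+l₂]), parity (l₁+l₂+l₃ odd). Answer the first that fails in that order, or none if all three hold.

m₁+m₂+m₃ = 0 + 0 + 0 = 0  ✓
triangle: |1−2|=1 ≤ l₃=3 ≤ 1+2=3  ✓
parity: l₁+l₂+l₃ = 6 is even  ✓

none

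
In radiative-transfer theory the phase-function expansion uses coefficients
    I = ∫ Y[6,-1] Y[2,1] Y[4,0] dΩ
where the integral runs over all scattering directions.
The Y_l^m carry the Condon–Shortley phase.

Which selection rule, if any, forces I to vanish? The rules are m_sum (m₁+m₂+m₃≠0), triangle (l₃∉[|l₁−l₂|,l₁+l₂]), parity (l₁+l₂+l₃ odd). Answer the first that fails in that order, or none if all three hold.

none

azimuthal sum: -1 + 1 + 0 = 0  ✓
4 ≤ 4 ≤ 8 (triangle on l)  ✓
L = 6 + 2 + 4 = 12 (even)  ✓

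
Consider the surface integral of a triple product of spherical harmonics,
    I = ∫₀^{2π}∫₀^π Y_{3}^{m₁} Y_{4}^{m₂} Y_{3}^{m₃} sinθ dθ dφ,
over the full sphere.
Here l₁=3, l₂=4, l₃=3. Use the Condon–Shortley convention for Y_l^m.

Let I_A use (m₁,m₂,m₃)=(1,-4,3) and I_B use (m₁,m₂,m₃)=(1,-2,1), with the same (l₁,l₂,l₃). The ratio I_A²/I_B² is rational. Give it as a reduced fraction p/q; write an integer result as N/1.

21/20

Same 3,4,3: normalisation and zero-m 3j drop out of the ratio.
A: Δ: 4! 2! 4! / 11! → 1/34650; sum: t=0:+1/1152 = 1/1152; 3j²(3 4 3; 1 -4 3) = Δ·Π!·Σ² = 1/33  (sign +1)
B: Δ: 4! 2! 4! / 11! → 1/34650; sum: t=0:+1/192 t=1:−1/36 t=2:+1/192 = -5/288; 3j²(3 4 3; 1 -2 1) = Δ·Π!·Σ² = 20/693  (sign -1)
I_A²/I_B² = (1/33)/(20/693) = 21/20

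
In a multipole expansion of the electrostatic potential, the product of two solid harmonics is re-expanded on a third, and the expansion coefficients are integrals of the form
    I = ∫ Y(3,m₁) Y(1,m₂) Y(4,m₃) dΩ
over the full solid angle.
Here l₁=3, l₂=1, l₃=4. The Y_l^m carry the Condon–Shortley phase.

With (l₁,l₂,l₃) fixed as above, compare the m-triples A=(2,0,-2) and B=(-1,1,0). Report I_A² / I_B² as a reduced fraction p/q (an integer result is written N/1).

2/1

l's match ⇒ only the (l;m) 3-j factors differ between A and B.
A: triangle coeff Δ(3,1,4) = 1/252; Σ_t [0,0]: t=0:+1/120 = 1/120; (3j)²=1/21 [(3 1 4; 2 0 -2)], sign=+1
B: triangle coeff Δ(3,1,4) = 1/252; Σ_t [0,0]: t=0:+1/96 = 1/96; (3j)²=1/42 [(3 1 4; -1 1 0)], sign=+1
I_A²/I_B² = (1/21)/(1/42) = 2/1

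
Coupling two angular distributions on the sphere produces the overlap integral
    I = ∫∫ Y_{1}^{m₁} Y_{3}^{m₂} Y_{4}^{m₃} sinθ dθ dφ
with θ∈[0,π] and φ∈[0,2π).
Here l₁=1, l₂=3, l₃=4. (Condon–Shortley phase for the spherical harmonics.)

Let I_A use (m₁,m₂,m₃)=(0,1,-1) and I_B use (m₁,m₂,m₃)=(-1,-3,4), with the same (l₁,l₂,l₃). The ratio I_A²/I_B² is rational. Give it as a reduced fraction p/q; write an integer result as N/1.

Same 1,3,4: normalisation and zero-m 3j drop out of the ratio.
A: Δ: 0! 2! 6! / 9! → 1/252; sum: t=0:+1/48 = 1/48; 3j²(1 3 4; 0 1 -1) = Δ·Π!·Σ² = 5/84  (sign -1)
B: Δ: 0! 2! 6! / 9! → 1/252; sum: t=0:+1/1440 = 1/1440; 3j²(1 3 4; -1 -3 4) = Δ·Π!·Σ² = 1/9  (sign +1)
I_A²/I_B² = (5/84)/(1/9) = 15/28

15/28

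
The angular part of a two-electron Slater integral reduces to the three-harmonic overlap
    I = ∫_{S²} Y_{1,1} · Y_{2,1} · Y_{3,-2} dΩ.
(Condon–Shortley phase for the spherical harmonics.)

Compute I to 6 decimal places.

Checks pass: Σm=0; 6 even; l₃=3∈[1,3].
(2·1+1)(2·2+1)(2·3+1) = 105
Δ: 0! 2! 4! / 7! → 1/105
sum: t=0:+1/4 = 1/4
3j²(1 2 3; 0 0 0) = Δ·Π!·Σ² = 3/35  (sign -1)
sum: t=0:+1/12 = 1/12
3j²(1 2 3; 1 1 -2) = Δ·Π!·Σ² = 2/21  (sign -1)
combine: 4πI² = 105·3/35·2/21 = 6/7
take √, sign +1: I = 0.26116903

0.261169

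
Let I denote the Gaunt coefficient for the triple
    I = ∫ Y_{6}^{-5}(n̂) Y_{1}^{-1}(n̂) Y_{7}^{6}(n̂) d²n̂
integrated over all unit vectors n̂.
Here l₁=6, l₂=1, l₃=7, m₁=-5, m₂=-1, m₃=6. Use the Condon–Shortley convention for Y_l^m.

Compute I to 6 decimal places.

0.309019

Checks pass: Σm=0; 14 even; l₃=7∈[5,7].
(2·6+1)(2·1+1)(2·7+1) = 585
Δ: 0! 12! 2! / 15! → 1/1365
sum: t=0:+1/518400 = 1/518400
3j²(6 1 7; 0 0 0) = Δ·Π!·Σ² = 7/195  (sign -1)
sum: t=0:+1/79833600 = 1/79833600
3j²(6 1 7; -5 -1 6) = Δ·Π!·Σ² = 2/35  (sign -1)
combine: 4πI² = 585·7/195·2/35 = 6/5
take √, sign +1: I = 0.30901936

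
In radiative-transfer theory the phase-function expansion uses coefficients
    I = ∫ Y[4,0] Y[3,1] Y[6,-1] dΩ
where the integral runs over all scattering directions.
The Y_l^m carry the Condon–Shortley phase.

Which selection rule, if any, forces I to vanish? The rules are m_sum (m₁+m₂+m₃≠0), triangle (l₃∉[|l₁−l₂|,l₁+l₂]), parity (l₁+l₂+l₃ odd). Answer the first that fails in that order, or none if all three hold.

m₁+m₂+m₃ = 0 + 1 − 1 = 0  ✓
triangle: |4−3|=1 ≤ l₃=6 ≤ 4+3=7  ✓
parity: l₁+l₂+l₃ = 13 is odd  ✗

parity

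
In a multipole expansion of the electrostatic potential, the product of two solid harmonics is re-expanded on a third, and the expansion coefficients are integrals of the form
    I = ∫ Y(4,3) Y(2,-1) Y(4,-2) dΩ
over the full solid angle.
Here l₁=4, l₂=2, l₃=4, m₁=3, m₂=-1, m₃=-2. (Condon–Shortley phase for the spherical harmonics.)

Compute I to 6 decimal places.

m-sum 0 ✓  L=10 even ✓  2≤4≤6 ✓
Π(2lᵢ+1) = 9×5×9 = 405
triangle coeff Δ(4,2,4) = 1/13860
Σ_t [0,2]: t=0:+1/192 t=1:−1/36 t=2:+1/192 = -5/288
(3j)²=20/693 [(4 2 4; 0 0 0)], sign=-1
Σ_t [0,1]: t=0:+1/240 t=1:−1/1440 = 1/288
(3j)²=5/132 [(4 2 4; 3 -1 -2)], sign=+1
⇒ 4πI² = 375/847
I = (-1)√(375/847/(4π)) = -0.18770204

-0.187702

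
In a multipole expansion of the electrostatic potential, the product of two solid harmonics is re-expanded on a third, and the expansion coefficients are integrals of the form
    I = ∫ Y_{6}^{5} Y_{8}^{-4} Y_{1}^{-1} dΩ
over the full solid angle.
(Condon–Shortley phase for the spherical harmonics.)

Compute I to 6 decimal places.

0.000000

|6−8|≤1≤6+8 violated ⇒ I = 0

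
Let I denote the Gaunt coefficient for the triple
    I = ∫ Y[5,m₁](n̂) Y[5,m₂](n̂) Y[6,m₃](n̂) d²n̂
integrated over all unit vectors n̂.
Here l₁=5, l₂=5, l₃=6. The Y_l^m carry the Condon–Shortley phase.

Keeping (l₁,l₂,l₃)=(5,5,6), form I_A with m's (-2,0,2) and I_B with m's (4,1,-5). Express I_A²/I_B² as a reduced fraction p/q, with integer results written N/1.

200/2673

Shared (l₁,l₂,l₃)=(5,5,6): N and (l;000)² cancel in I_A²/I_B².
A: Δ = 4!·6!·6!/17! = 1/28588560; Racah Σ t=1..4: t=1:−1/207360 t=2:+1/17280 t=3:−1/13824 t=4:+1/103680 = -1/103680; ⇒ 3j(5 5 6; -2 0 2)² = 10/7293, sgn -1
B: Δ = 4!·6!·6!/17! = 1/28588560; Racah Σ t=0..1: t=0:+1/2073600 t=1:−1/518400 = -1/691200; ⇒ 3j(5 5 6; 4 1 -5)² = 81/4420, sgn +1
I_A²/I_B² = (10/7293)/(81/4420) = 200/2673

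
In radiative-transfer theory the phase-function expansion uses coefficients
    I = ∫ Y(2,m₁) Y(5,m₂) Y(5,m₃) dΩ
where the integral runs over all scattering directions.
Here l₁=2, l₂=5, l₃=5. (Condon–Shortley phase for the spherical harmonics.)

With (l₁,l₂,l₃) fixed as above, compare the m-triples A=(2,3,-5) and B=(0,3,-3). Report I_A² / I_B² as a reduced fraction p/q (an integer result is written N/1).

Shared (l₁,l₂,l₃)=(2,5,5): N and (l;000)² cancel in I_A²/I_B².
A: Δ = 2!·2!·8!/13! = 1/38610; Racah Σ t=0..0: t=0:+1/161280 = 1/161280; ⇒ 3j(2 5 5; 2 3 -5)² = 1/143, sgn +1
B: Δ = 2!·2!·8!/13! = 1/38610; Racah Σ t=0..2: t=0:+1/161280 t=1:−1/5040 t=2:+1/5760 = -1/53760; ⇒ 3j(2 5 5; 0 3 -3)² = 1/4290, sgn -1
I_A²/I_B² = (1/143)/(1/4290) = 30/1

30/1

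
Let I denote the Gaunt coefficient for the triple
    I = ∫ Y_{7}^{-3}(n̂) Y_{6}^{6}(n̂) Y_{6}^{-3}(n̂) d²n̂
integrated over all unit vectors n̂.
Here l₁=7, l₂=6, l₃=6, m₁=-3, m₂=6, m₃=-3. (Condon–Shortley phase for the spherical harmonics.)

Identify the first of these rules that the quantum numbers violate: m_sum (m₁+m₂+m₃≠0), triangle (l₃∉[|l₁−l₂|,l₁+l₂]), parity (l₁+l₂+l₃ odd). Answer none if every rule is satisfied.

parity

m₁+m₂+m₃ = -3 + 6 − 3 = 0  ✓
triangle: |7−6|=1 ≤ l₃=6 ≤ 7+6=13  ✓
parity: l₁+l₂+l₃ = 19 is odd  ✗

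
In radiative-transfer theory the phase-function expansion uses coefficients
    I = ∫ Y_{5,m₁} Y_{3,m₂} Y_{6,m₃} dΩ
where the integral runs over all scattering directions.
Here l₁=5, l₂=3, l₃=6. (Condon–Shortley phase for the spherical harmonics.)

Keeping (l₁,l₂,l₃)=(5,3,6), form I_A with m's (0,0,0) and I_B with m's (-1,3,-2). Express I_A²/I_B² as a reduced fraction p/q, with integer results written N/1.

Shared (l₁,l₂,l₃)=(5,3,6): N and (l;000)² cancel in I_A²/I_B².
A: Δ = 2!·8!·4!/15! = 1/675675; Racah Σ t=0..2: t=0:+1/8640 t=1:−1/2304 t=2:+1/8640 = -7/34560; ⇒ 3j(5 3 6; 0 0 0)² = 7/429, sgn -1
B: Δ = 2!·8!·4!/15! = 1/675675; Racah Σ t=2..2: t=2:+1/27648 = 1/27648; ⇒ 3j(5 3 6; -1 3 -2)² = 10/429, sgn +1
I_A²/I_B² = (7/429)/(10/429) = 7/10

7/10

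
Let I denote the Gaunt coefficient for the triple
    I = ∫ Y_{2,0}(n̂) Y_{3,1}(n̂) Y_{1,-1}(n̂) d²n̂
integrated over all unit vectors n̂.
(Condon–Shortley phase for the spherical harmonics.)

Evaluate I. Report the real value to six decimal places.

-0.202301

m-sum 0 ✓  L=6 even ✓  1≤1≤5 ✓
Π(2lᵢ+1) = 5×7×3 = 105
triangle coeff Δ(2,3,1) = 1/105
Σ_t [2,2]: t=2:+1/4 = 1/4
(3j)²=3/35 [(2 3 1; 0 0 0)], sign=-1
Σ_t [2,2]: t=2:+1/8 = 1/8
(3j)²=2/35 [(2 3 1; 0 1 -1)], sign=+1
⇒ 4πI² = 18/35
I = (-1)√(18/35/(4π)) = -0.20230066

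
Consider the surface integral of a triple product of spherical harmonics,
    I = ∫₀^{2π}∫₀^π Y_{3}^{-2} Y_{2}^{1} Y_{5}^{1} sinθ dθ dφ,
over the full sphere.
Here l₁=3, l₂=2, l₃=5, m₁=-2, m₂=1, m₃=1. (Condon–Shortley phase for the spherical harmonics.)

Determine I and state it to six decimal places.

-0.117387

m-sum 0 ✓  L=10 even ✓  1≤5≤5 ✓
Π(2lᵢ+1) = 7×5×11 = 385
triangle coeff Δ(3,2,5) = 1/2310
Σ_t [0,0]: t=0:+1/144 = 1/144
(3j)²=10/231 [(3 2 5; 0 0 0)], sign=-1
Σ_t [0,0]: t=0:+1/720 = 1/720
(3j)²=4/385 [(3 2 5; -2 1 1)], sign=+1
⇒ 4πI² = 40/231
I = (-1)√(40/231/(4π)) = -0.11738675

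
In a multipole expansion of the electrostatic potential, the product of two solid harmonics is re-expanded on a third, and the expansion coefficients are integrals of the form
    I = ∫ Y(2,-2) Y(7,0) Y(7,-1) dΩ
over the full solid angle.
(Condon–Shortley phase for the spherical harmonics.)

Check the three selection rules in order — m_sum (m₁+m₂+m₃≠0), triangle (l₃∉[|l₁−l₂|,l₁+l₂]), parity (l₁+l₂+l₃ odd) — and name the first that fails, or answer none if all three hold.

m_sum

Σmᵢ = -3  ✗
l₃∈[|l₁−l₂|,l₁+l₂]=[5,9], have l₃=7
Σlᵢ = 16 ⇒ even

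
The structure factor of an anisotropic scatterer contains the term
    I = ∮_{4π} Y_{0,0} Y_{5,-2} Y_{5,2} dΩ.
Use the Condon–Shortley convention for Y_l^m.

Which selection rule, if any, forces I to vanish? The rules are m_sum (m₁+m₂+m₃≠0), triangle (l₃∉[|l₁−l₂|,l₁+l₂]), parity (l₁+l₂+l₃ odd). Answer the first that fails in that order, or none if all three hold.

m₁+m₂+m₃ = 0 − 2 + 2 = 0  ✓
triangle: |0−5|=5 ≤ l₃=5 ≤ 0+5=5  ✓
parity: l₁+l₂+l₃ = 10 is even  ✓

none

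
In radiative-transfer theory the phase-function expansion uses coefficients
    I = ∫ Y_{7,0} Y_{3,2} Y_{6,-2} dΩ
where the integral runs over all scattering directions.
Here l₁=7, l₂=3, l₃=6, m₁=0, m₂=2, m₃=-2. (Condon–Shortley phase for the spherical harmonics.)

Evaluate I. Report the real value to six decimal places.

Checks pass: Σm=0; 16 even; l₃=6∈[4,10].
(2·7+1)(2·3+1)(2·6+1) = 1365
Δ: 4! 10! 2! / 17! → 1/2042040
sum: t=1:−1/207360 t=2:+1/57600 t=3:−1/207360 = 1/129600
3j²(7 3 6; 0 0 0) = Δ·Π!·Σ² = 168/12155  (sign +1)
sum: t=3:−1/207360 t=4:+1/725760 = -1/290304
3j²(7 3 6; 0 2 -2) = Δ·Π!·Σ² = 125/7293  (sign -1)
combine: 4πI² = 1365·168/12155·125/7293 = 147000/454597
take √, sign -1: I = -0.16041333

-0.160413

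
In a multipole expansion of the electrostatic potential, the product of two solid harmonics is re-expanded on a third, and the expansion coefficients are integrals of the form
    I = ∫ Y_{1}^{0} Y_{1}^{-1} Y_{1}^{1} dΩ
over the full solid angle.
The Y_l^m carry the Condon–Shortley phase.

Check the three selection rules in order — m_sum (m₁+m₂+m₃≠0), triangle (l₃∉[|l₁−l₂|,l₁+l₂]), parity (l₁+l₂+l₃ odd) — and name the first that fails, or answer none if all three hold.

parity

Σmᵢ = 0  ✓
l₃∈[|l₁−l₂|,l₁+l₂]=[0,2], have l₃=1  ✓
Σlᵢ = 3 ⇒ odd  ✗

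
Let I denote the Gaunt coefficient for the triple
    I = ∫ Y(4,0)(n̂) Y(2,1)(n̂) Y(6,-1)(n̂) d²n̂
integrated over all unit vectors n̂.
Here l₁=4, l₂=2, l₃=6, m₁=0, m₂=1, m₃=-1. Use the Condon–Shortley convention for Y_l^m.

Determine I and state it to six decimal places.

-0.210395

Checks pass: Σm=0; 12 even; l₃=6∈[2,6].
(2·4+1)(2·2+1)(2·6+1) = 585
Δ: 0! 8! 4! / 13! → 1/6435
sum: t=0:+1/2304 = 1/2304
3j²(4 2 6; 0 0 0) = Δ·Π!·Σ² = 5/143  (sign +1)
sum: t=0:+1/3456 = 1/3456
3j²(4 2 6; 0 1 -1) = Δ·Π!·Σ² = 35/1287  (sign -1)
combine: 4πI² = 585·5/143·35/1287 = 875/1573
take √, sign -1: I = -0.21039467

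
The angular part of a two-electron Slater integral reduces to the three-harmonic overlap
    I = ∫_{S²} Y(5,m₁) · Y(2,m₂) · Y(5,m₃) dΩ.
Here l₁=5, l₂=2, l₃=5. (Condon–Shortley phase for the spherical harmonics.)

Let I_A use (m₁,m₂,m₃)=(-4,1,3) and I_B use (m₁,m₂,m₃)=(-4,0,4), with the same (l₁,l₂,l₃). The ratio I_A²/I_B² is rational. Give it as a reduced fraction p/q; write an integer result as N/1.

49/12

Shared (l₁,l₂,l₃)=(5,2,5): N and (l;000)² cancel in I_A²/I_B².
A: Δ = 2!·8!·2!/13! = 1/38610; Racah Σ t=1..2: t=1:−1/80640 t=2:+1/10080 = 1/11520; ⇒ 3j(5 2 5; -4 1 3)² = 49/1430, sgn +1
B: Δ = 2!·8!·2!/13! = 1/38610; Racah Σ t=1..2: t=1:−1/40320 t=2:+1/20160 = 1/40320; ⇒ 3j(5 2 5; -4 0 4)² = 6/715, sgn -1
I_A²/I_B² = (49/1430)/(6/715) = 49/12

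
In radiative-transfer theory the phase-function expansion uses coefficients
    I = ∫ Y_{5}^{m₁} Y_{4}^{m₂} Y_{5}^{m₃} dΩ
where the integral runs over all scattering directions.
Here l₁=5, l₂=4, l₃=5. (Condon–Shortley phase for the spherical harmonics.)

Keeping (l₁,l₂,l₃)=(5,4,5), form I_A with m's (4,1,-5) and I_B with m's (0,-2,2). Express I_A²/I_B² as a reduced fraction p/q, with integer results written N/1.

24/7

Same 5,4,5: normalisation and zero-m 3j drop out of the ratio.
A: Δ: 4! 6! 4! / 15! → 1/3153150; sum: t=1:−1/103680 = -1/103680; 3j²(5 4 5; 4 1 -5) = Δ·Π!·Σ² = 4/143  (sign -1)
B: Δ: 4! 6! 4! / 15! → 1/3153150; sum: t=0:+1/11520 t=1:−1/1728 t=2:+1/3456 = -7/34560; 3j²(5 4 5; 0 -2 2) = Δ·Π!·Σ² = 7/858  (sign +1)
I_A²/I_B² = (4/143)/(7/858) = 24/7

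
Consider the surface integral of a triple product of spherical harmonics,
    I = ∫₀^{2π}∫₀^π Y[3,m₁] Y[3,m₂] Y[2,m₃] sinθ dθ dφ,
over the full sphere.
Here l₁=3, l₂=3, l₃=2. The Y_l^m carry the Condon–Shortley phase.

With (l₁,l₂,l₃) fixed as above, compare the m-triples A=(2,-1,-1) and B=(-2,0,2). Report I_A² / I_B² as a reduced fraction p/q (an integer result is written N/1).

3/4

Shared (l₁,l₂,l₃)=(3,3,2): N and (l;000)² cancel in I_A²/I_B².
A: Δ = 4!·2!·2!/9! = 1/3780; Racah Σ t=0..1: t=0:+1/48 t=1:−1/12 = -1/16; ⇒ 3j(3 3 2; 2 -1 -1)² = 1/28, sgn +1
B: Δ = 4!·2!·2!/9! = 1/3780; Racah Σ t=3..3: t=3:−1/24 = -1/24; ⇒ 3j(3 3 2; -2 0 2)² = 1/21, sgn -1
I_A²/I_B² = (1/28)/(1/21) = 3/4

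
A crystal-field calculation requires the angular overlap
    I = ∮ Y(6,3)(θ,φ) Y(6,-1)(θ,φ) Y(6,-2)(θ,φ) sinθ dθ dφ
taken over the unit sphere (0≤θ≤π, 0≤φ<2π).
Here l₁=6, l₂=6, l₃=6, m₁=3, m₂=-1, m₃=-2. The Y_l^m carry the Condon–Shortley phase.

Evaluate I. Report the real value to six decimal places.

-0.055657

Checks pass: Σm=0; 18 even; l₃=6∈[0,12].
(2·6+1)(2·6+1)(2·6+1) = 2197
Δ: 6! 6! 6! / 19! → 1/325909584
sum: t=0:+1/373248000 t=1:−1/1728000 t=2:+1/110592 t=3:−1/46656 t=4:+1/110592 t=5:−1/1728000 t=6:+1/373248000 = -7/1555200
3j²(6 6 6; 0 0 0) = Δ·Π!·Σ² = 400/46189  (sign -1)
sum: t=0:+1/3110400 t=1:−1/276480 t=2:+1/207360 t=3:−1/1244160 = 1/1382400
3j²(6 6 6; 3 -1 -2) = Δ·Π!·Σ² = 189/92378  (sign +1)
combine: 4πI² = 2197·400/46189·189/92378 = 491400/12623809
take √, sign -1: I = -0.05565670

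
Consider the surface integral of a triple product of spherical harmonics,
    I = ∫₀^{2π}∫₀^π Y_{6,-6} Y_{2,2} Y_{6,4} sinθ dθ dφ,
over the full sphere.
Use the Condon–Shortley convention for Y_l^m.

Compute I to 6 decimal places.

Checks pass: Σm=0; 14 even; l₃=6∈[4,8].
(2·6+1)(2·2+1)(2·6+1) = 845
Δ: 2! 10! 2! / 15! → 1/90090
sum: t=0:+1/69120 t=1:−1/14400 t=2:+1/69120 = -7/172800
3j²(6 2 6; 0 0 0) = Δ·Π!·Σ² = 14/715  (sign -1)
sum: t=2:+1/14515200 = 1/14515200
3j²(6 2 6; -6 2 4) = Δ·Π!·Σ² = 2/455  (sign +1)
combine: 4πI² = 845·14/715·2/455 = 4/55
take √, sign -1: I = -0.07607531

-0.076075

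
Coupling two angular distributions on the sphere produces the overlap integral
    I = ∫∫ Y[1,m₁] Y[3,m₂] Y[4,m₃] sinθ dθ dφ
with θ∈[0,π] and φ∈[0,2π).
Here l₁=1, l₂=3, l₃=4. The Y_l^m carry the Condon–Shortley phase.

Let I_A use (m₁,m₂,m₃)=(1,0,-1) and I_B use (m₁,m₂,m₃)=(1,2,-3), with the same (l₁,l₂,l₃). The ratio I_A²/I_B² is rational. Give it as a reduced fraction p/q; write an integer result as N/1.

10/21

Shared (l₁,l₂,l₃)=(1,3,4): N and (l;000)² cancel in I_A²/I_B².
A: Δ = 0!·2!·6!/9! = 1/252; Racah Σ t=0..0: t=0:+1/72 = 1/72; ⇒ 3j(1 3 4; 1 0 -1)² = 5/126, sgn -1
B: Δ = 0!·2!·6!/9! = 1/252; Racah Σ t=0..0: t=0:+1/240 = 1/240; ⇒ 3j(1 3 4; 1 2 -3)² = 1/12, sgn -1
I_A²/I_B² = (5/126)/(1/12) = 10/21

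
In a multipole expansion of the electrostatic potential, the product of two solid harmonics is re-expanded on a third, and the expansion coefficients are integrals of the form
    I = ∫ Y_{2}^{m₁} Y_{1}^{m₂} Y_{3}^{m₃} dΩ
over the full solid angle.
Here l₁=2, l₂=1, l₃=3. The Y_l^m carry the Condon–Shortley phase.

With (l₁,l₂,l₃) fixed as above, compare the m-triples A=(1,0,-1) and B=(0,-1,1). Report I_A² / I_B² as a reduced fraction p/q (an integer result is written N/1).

l's match ⇒ only the (l;m) 3-j factors differ between A and B.
A: triangle coeff Δ(2,1,3) = 1/105; Σ_t [0,0]: t=0:+1/6 = 1/6; (3j)²=8/105 [(2 1 3; 1 0 -1)], sign=+1
B: triangle coeff Δ(2,1,3) = 1/105; Σ_t [0,0]: t=0:+1/8 = 1/8; (3j)²=2/35 [(2 1 3; 0 -1 1)], sign=+1
I_A²/I_B² = (8/105)/(2/35) = 4/3

4/3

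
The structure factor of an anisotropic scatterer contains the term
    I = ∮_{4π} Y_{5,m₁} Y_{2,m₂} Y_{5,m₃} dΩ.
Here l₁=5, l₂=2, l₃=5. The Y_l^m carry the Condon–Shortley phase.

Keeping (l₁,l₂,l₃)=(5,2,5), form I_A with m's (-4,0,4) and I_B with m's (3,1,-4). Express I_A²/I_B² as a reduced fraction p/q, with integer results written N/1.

Shared (l₁,l₂,l₃)=(5,2,5): N and (l;000)² cancel in I_A²/I_B².
A: Δ = 2!·8!·2!/13! = 1/38610; Racah Σ t=1..2: t=1:−1/40320 t=2:+1/20160 = 1/40320; ⇒ 3j(5 2 5; -4 0 4)² = 6/715, sgn -1
B: Δ = 2!·8!·2!/13! = 1/38610; Racah Σ t=1..2: t=1:−1/10080 t=2:+1/80640 = -1/11520; ⇒ 3j(5 2 5; 3 1 -4)² = 49/1430, sgn +1
I_A²/I_B² = (6/715)/(49/1430) = 12/49

12/49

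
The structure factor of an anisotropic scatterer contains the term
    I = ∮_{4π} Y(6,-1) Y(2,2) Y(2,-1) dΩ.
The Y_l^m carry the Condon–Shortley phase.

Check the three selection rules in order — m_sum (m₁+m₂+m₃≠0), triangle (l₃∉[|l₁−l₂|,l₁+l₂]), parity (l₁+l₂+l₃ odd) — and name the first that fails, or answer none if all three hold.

Σmᵢ = 0  ✓
l₃∈[|l₁−l₂|,l₁+l₂]=[4,8], have l₃=2  ✗
Σlᵢ = 10 ⇒ even

triangle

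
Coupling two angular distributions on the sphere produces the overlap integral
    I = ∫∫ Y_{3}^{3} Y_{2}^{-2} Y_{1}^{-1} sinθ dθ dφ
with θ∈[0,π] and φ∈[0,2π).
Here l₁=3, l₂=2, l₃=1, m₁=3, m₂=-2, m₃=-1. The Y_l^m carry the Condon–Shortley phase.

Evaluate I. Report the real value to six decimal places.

-0.319865

m-sum 0 ✓  L=6 even ✓  1≤1≤5 ✓
Π(2lᵢ+1) = 7×5×3 = 105
triangle coeff Δ(3,2,1) = 1/105
Σ_t [2,2]: t=2:+1/4 = 1/4
(3j)²=3/35 [(3 2 1; 0 0 0)], sign=-1
Σ_t [0,0]: t=0:+1/48 = 1/48
(3j)²=1/7 [(3 2 1; 3 -2 -1)], sign=+1
⇒ 4πI² = 9/7
I = (-1)√(9/7/(4π)) = -0.31986543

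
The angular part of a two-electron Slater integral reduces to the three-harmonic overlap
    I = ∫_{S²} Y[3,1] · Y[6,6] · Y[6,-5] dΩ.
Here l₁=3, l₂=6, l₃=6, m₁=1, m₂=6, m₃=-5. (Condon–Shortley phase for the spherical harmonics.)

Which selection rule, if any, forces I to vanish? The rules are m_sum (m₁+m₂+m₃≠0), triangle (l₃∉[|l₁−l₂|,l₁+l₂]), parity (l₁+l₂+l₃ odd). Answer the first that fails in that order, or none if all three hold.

m₁+m₂+m₃ = 1 + 6 − 5 = 2  ✗
triangle: |3−6|=3 ≤ l₃=6 ≤ 3+6=9
parity: l₁+l₂+l₃ = 15 is odd

m_sum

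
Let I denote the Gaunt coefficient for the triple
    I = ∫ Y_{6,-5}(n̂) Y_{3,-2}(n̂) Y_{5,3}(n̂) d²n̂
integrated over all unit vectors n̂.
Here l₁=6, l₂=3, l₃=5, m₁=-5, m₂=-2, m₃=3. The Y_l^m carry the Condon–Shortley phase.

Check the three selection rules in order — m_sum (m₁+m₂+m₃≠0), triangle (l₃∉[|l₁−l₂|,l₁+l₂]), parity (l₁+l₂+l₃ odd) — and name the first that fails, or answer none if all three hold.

m_sum

azimuthal sum: -5 − 2 + 3 = -4  ✗
3 ≤ 5 ≤ 9 (triangle on l)
L = 6 + 3 + 5 = 14 (even)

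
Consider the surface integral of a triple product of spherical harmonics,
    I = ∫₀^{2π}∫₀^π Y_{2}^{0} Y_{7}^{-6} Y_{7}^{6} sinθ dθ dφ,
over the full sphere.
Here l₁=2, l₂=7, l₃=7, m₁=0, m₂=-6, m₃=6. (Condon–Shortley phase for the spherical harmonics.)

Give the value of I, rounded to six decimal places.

Checks pass: Σm=0; 16 even; l₃=7∈[5,9].
(2·2+1)(2·7+1)(2·7+1) = 1125
Δ: 2! 2! 12! / 17! → 1/185640
sum: t=0:+1/2419200 t=1:−1/518400 t=2:+1/2419200 = -1/907200
3j²(2 7 7; 0 0 0) = Δ·Π!·Σ² = 56/3315  (sign +1)
sum: t=0:+1/159667200 t=1:−1/479001600 = 1/239500800
3j²(2 7 7; 0 -6 6) = Δ·Π!·Σ² = 26/1785  (sign -1)
combine: 4πI² = 1125·56/3315·26/1785 = 80/289
take √, sign -1: I = -0.14841956

-0.148420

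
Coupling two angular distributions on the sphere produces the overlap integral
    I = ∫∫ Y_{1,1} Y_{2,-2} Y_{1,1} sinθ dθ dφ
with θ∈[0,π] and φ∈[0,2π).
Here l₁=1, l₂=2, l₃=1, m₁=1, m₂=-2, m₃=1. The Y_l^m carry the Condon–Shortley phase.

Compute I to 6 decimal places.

0.309019

Rules hold: Σm=0, L=4 even, 1≤1≤3.
N = 3·5·3 = 45
Δ = 2!·0!·2!/5! = 1/30
Racah Σ t=1..1: t=1:−1/1 = -1/1
⇒ 3j(1 2 1; 0 0 0)² = 2/15, sgn +1
Racah Σ t=0..0: t=0:+1/4 = 1/4
⇒ 3j(1 2 1; 1 -2 1)² = 1/5, sgn +1
4πI² = N·(3j₀)²·(3jₘ)² = 6/5
I = +1·√(1.2/4π) = 0.30901936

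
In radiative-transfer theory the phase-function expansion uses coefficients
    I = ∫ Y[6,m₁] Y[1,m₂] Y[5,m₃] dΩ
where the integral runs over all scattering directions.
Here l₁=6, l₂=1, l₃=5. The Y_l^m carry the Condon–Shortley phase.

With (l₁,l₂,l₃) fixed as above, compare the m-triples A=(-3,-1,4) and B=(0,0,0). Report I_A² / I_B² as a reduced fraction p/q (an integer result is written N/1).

1/12

l's match ⇒ only the (l;m) 3-j factors differ between A and B.
A: triangle coeff Δ(6,1,5) = 1/858; Σ_t [0,0]: t=0:+1/725760 = 1/725760; (3j)²=1/286 [(6 1 5; -3 -1 4)], sign=-1
B: triangle coeff Δ(6,1,5) = 1/858; Σ_t [1,1]: t=1:−1/14400 = -1/14400; (3j)²=6/143 [(6 1 5; 0 0 0)], sign=+1
I_A²/I_B² = (1/286)/(6/143) = 1/12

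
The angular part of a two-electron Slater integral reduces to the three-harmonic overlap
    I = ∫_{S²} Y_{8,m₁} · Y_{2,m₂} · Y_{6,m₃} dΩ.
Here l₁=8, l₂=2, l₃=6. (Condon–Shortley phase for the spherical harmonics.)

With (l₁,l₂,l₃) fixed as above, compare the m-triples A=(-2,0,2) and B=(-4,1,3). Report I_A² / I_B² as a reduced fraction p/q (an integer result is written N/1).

Same 8,2,6: normalisation and zero-m 3j drop out of the ratio.
A: Δ: 4! 12! 0! / 17! → 1/30940; sum: t=2:+1/3870720 = 1/3870720; 3j²(8 2 6; -2 0 2) = Δ·Π!·Σ² = 135/6188  (sign +1)
B: Δ: 4! 12! 0! / 17! → 1/30940; sum: t=3:−1/13063680 = -1/13063680; 3j²(8 2 6; -4 1 3) = Δ·Π!·Σ² = 44/1547  (sign +1)
I_A²/I_B² = (135/6188)/(44/1547) = 135/176

135/176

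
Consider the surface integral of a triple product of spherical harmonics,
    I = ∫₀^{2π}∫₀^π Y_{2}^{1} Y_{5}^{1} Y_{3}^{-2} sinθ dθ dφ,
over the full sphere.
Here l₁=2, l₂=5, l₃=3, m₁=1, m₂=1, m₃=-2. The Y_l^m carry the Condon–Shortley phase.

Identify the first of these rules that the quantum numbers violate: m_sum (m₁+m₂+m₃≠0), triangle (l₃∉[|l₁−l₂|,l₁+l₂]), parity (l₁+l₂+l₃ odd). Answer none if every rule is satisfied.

none

Σmᵢ = 0  ✓
l₃∈[|l₁−l₂|,l₁+l₂]=[3,7], have l₃=3  ✓
Σlᵢ = 10 ⇒ even  ✓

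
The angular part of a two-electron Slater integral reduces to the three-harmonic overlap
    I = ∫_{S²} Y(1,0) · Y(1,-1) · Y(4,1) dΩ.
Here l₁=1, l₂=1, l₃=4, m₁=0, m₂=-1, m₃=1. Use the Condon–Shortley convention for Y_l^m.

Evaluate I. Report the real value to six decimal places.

0.000000

triangle: need 0≤l₃≤2, have 4; I=0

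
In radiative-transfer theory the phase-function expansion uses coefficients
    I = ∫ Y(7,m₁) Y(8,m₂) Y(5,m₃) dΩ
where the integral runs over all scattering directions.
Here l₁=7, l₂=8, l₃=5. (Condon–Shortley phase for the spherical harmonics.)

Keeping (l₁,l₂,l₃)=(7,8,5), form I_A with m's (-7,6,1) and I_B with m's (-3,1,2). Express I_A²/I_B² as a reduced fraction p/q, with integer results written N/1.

61347/10082

Same 7,8,5: normalisation and zero-m 3j drop out of the ratio.
A: Δ: 10! 4! 6! / 21! → 1/814773960; sum: t=10:+1/4180377600 = 1/4180377600; 3j²(7 8 5; -7 6 1) = Δ·Π!·Σ² = 143/7752  (sign +1)
B: Δ: 10! 4! 6! / 21! → 1/814773960; sum: t=6:+1/14929920 t=7:−1/8709120 t=8:+1/38707200 t=9:−1/1567641600 = -71/3135283200; 3j²(7 8 5; -3 1 2) = Δ·Π!·Σ² = 5041/1662804  (sign +1)
I_A²/I_B² = (143/7752)/(5041/1662804) = 61347/10082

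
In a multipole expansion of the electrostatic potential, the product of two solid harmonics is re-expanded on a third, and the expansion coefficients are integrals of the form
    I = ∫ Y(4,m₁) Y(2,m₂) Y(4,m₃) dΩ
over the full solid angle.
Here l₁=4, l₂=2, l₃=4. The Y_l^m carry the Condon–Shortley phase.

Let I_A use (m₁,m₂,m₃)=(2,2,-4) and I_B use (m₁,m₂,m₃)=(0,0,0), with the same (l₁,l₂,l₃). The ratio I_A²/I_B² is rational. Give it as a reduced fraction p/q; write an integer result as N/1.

21/50

l's match ⇒ only the (l;m) 3-j factors differ between A and B.
A: triangle coeff Δ(4,2,4) = 1/13860; Σ_t [2,2]: t=2:+1/2880 = 1/2880; (3j)²=2/165 [(4 2 4; 2 2 -4)], sign=+1
B: triangle coeff Δ(4,2,4) = 1/13860; Σ_t [0,2]: t=0:+1/192 t=1:−1/36 t=2:+1/192 = -5/288; (3j)²=20/693 [(4 2 4; 0 0 0)], sign=-1
I_A²/I_B² = (2/165)/(20/693) = 21/50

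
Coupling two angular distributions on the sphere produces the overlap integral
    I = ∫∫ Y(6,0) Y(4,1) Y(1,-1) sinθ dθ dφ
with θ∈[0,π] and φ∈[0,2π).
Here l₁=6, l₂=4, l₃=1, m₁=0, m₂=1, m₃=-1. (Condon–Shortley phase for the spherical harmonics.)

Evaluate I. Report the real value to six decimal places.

l₃=1 ∉ [2,10] — triangle fails ⇒ I = 0

0.000000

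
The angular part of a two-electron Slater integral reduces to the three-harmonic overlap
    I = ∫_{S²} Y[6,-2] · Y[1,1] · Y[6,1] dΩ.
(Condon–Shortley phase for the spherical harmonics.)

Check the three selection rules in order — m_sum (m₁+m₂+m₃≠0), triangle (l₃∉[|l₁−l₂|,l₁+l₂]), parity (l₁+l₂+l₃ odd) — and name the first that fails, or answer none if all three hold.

parity

Σmᵢ = 0  ✓
l₃∈[|l₁−l₂|,l₁+l₂]=[5,7], have l₃=6  ✓
Σlᵢ = 13 ⇒ odd  ✗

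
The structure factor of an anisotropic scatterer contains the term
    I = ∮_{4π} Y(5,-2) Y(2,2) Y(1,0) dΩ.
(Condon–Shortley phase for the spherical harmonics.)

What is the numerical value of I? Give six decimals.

|5−2|≤1≤5+2 violated ⇒ I = 0

0.000000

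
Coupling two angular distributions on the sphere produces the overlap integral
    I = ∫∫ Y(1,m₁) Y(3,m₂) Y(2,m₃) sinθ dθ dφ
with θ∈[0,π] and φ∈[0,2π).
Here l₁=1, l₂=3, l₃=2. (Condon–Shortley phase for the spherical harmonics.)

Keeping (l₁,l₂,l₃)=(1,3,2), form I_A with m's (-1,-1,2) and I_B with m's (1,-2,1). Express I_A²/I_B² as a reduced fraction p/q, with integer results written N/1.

Same 1,3,2: normalisation and zero-m 3j drop out of the ratio.
A: Δ: 2! 0! 4! / 7! → 1/105; sum: t=2:+1/48 = 1/48; 3j²(1 3 2; -1 -1 2) = Δ·Π!·Σ² = 1/105  (sign +1)
B: Δ: 2! 0! 4! / 7! → 1/105; sum: t=0:+1/12 = 1/12; 3j²(1 3 2; 1 -2 1) = Δ·Π!·Σ² = 2/21  (sign -1)
I_A²/I_B² = (1/105)/(2/21) = 1/10

1/10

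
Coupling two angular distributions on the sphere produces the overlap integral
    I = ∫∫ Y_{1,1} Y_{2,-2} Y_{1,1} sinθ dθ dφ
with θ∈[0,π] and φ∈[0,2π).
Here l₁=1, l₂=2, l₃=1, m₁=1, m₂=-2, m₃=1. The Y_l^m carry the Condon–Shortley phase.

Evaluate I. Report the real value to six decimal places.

0.309019

m-sum 0 ✓  L=4 even ✓  1≤1≤3 ✓
Π(2lᵢ+1) = 3×5×3 = 45
triangle coeff Δ(1,2,1) = 1/30
Σ_t [1,1]: t=1:−1/1 = -1/1
(3j)²=2/15 [(1 2 1; 0 0 0)], sign=+1
Σ_t [0,0]: t=0:+1/4 = 1/4
(3j)²=1/5 [(1 2 1; 1 -2 1)], sign=+1
⇒ 4πI² = 6/5
I = (+1)√(6/5/(4π)) = 0.30901936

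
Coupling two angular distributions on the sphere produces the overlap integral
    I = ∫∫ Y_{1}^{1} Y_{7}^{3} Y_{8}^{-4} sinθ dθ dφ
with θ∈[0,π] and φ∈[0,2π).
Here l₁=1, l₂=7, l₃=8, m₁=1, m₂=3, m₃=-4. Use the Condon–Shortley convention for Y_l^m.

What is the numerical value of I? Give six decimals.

Rules hold: Σm=0, L=16 even, 6≤8≤8.
N = 3·15·17 = 765
Δ = 0!·2!·14!/17! = 1/2040
Racah Σ t=0..0: t=0:+1/25401600 = 1/25401600
⇒ 3j(1 7 8; 0 0 0)² = 8/255, sgn +1
Racah Σ t=0..0: t=0:+1/174182400 = 1/174182400
⇒ 3j(1 7 8; 1 3 -4)² = 11/340, sgn +1
4πI² = N·(3j₀)²·(3jₘ)² = 66/85
I = +1·√(0.776471/4π) = 0.24857507

0.248575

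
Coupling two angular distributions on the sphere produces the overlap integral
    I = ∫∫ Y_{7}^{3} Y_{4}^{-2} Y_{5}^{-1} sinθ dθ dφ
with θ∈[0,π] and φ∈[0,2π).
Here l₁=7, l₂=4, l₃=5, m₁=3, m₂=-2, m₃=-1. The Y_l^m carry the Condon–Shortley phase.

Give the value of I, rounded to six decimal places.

m-sum 0 ✓  L=16 even ✓  3≤5≤11 ✓
Π(2lᵢ+1) = 15×9×11 = 1485
triangle coeff Δ(7,4,5) = 1/6126120
Σ_t [2,4]: t=2:+1/69120 t=3:−1/20736 t=4:+1/69120 = -1/51840
(3j)²=280/21879 [(7 4 5; 0 0 0)], sign=+1
Σ_t [0,2]: t=0:+1/829440 t=1:−1/86400 t=2:+1/138240 = -13/4147200
(3j)²=13/3740 [(7 4 5; 3 -2 -1)], sign=-1
⇒ 4πI² = 210/3179
I = (-1)√(210/3179/(4π)) = -0.07250358

-0.072504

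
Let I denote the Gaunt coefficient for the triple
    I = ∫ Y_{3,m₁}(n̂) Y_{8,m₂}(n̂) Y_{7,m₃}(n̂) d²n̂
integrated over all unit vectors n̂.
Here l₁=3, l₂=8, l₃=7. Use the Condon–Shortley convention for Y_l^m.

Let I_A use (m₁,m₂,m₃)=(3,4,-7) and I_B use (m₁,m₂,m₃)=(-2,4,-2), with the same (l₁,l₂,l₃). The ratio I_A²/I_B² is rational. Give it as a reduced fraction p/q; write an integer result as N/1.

Shared (l₁,l₂,l₃)=(3,8,7): N and (l;000)² cancel in I_A²/I_B².
A: Δ = 4!·2!·12!/19! = 1/5290740; Racah Σ t=0..0: t=0:+1/22992076800 = 1/22992076800; ⇒ 3j(3 8 7; 3 4 -7)² = 1/3876, sgn +1
B: Δ = 4!·2!·12!/19! = 1/5290740; Racah Σ t=3..4: t=3:−1/26127360 t=4:+1/23224320 = 1/209018880; ⇒ 3j(3 8 7; -2 4 -2)² = 275/1058148, sgn -1
I_A²/I_B² = (1/3876)/(275/1058148) = 273/275

273/275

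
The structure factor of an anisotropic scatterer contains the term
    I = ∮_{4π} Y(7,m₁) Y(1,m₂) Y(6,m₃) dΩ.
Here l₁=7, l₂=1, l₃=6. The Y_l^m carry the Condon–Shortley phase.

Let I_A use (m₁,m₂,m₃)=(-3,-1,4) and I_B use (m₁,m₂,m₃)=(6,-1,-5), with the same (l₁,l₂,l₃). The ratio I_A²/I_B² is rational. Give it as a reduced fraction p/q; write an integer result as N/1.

1/13

Shared (l₁,l₂,l₃)=(7,1,6): N and (l;000)² cancel in I_A²/I_B².
A: Δ = 2!·12!·0!/15! = 1/1365; Racah Σ t=0..0: t=0:+1/14515200 = 1/14515200; ⇒ 3j(7 1 6; -3 -1 4)² = 2/455, sgn +1
B: Δ = 2!·12!·0!/15! = 1/1365; Racah Σ t=0..0: t=0:+1/79833600 = 1/79833600; ⇒ 3j(7 1 6; 6 -1 -5)² = 2/35, sgn -1
I_A²/I_B² = (2/455)/(2/35) = 1/13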